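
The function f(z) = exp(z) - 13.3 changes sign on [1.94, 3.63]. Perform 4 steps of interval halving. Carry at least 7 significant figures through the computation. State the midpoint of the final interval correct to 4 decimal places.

2.6266

f(1.940000) = -6.341249, f(3.630000) = 24.412817 (opposite signs)
step 1: m = 2.785000, f(m) = 2.899818 > 0 → root in [1.940000, 2.785000]
step 2: m = 2.362500, f(m) = -2.682538 < 0 → root in [2.362500, 2.785000]
step 3: m = 2.573750, f(m) = -0.185087 < 0 → root in [2.573750, 2.785000]
step 4: m = 2.679375, f(m) = 1.275980 > 0 → root in [2.573750, 2.679375]
Midpoint of [2.573750, 2.679375] = 2.626563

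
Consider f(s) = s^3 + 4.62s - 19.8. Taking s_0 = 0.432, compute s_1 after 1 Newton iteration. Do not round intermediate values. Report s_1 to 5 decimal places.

f'(s) = 3s^2 + 4.62
s_0 = 0.432000: f = -17.723538, f' = 5.179872 → s_1 = 0.432000 - (-17.723538)/(5.179872) = 3.853617

3.85362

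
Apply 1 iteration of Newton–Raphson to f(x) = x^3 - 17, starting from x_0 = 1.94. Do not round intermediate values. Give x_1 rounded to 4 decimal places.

2.7990

f'(x) = 3x^2
x_0 = 1.940000: f = -9.698616, f' = 11.290800 → x_1 = 1.940000 - (-9.698616)/(11.290800) = 2.798984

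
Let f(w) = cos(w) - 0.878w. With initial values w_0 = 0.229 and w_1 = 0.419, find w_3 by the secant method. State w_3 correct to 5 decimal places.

0.78874

f(w_0) = 0.772832, f(w_1) = 0.545614
w_2 = 0.419000 - (0.545614)·(0.419000 - 0.229000)/(0.545614 - (0.772832)) = 0.875244; f(w_2) = -0.127655
w_3 = 0.875244 - (-0.127655)·(0.875244 - 0.419000)/(-0.127655 - (0.545614)) = 0.788738; f(w_3) = 0.012229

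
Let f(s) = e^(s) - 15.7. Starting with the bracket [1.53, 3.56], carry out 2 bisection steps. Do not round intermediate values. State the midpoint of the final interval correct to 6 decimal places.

f(1.530000) = -11.081823, f(3.560000) = 19.463197 (opposite signs)
step 1: m = 2.545000, f(m) = -2.956772 < 0 → root in [2.545000, 3.560000]
step 2: m = 3.052500, f(m) = 5.468199 > 0 → root in [2.545000, 3.052500]
Midpoint of [2.545000, 3.052500] = 2.798750

2.798750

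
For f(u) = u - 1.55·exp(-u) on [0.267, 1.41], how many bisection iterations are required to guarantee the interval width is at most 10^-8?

Initial width b − a = 1.41 − 0.267 = 1.143000.
After n steps the width is (b−a)/2^n; need (b−a)/2^n ≤ 10^-8.
So n ≥ log₂(1.143000/10^-8) = log₂(114300000.0000) ≈ 26.7683.
Hence n = 27.

27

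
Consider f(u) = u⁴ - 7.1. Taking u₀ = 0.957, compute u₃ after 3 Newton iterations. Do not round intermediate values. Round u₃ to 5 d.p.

1.78771

Newton update: u ← u − f(u)/f'(u).
f'(u) = 4u³
u_0 = 0.957000: f = -6.261221, f' = 3.505870 → u_1 = 0.957000 - (-6.261221)/(3.505870) = 2.742925
u_1 = 2.742925: f = 49.505117, f' = 82.547088 → u_2 = 2.742925 - (49.505117)/(82.547088) = 2.143205
u_2 = 2.143205: f = 13.998668, f' = 39.377783 → u_3 = 2.143205 - (13.998668)/(39.377783) = 1.787709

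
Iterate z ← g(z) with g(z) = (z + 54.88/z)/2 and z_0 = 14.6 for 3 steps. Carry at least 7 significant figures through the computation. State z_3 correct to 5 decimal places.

z_1 = g(14.600000) = 9.179452
z_2 = g(9.179452) = 7.579011
z_3 = g(7.579011) = 7.410031

7.41003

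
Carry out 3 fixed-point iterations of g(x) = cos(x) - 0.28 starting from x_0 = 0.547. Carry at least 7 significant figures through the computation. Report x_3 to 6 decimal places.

0.567421

x_1 = g(0.547000) = 0.574089
x_2 = g(0.574089) = 0.559688
x_3 = g(0.559688) = 0.567421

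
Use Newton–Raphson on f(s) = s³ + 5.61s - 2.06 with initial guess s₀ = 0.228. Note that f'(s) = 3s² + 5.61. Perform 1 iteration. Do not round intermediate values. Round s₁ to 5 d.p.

0.36138

Newton update: s ← s − f(s)/f'(s).
s_0 = 0.228000: f = -0.769068, f' = 5.765952 → s_1 = 0.228000 - (-0.769068)/(5.765952) = 0.361381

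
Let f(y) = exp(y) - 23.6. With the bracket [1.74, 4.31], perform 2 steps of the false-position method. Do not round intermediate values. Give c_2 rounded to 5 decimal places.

2.78377

False-position update: c = (a·f(b) − b·f(a))/(f(b) − f(a)); replace the endpoint whose sign matches f(c).
f(1.740000) = -17.902657, f(4.310000) = 50.840489
step 1: c = 2.409301, f(c) = -12.473823 < 0 → new bracket [2.409301, 4.310000]
step 2: c = 2.783766, f(c) = -7.420168 < 0 → new bracket [2.783766, 4.310000]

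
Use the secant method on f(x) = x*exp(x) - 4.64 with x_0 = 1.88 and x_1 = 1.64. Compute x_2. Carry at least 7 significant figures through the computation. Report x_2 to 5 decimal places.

f(x_0) = 7.680589, f(x_1) = 3.814478
x_2 = 1.640000 - (3.814478)·(1.640000 - 1.880000)/(3.814478 - (7.680589)) = 1.403205; f(x_2) = 1.068546

1.40321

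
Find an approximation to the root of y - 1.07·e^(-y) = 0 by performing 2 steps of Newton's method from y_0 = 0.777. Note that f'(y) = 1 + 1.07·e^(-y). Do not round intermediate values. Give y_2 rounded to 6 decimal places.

Newton update: y ← y − f(y)/f'(y).
y_0 = 0.777000: f = 0.285032, f' = 1.491968 → y_1 = 0.777000 - (0.285032)/(1.491968) = 0.585956
y_1 = 0.585956: f = -0.009578, f' = 1.595534 → y_2 = 0.585956 - (-0.009578)/(1.595534) = 0.591959

0.591959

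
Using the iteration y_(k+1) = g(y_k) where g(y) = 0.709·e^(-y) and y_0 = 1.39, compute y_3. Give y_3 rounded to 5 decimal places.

0.39136

y_1 = g(1.390000) = 0.176594
y_2 = g(0.176594) = 0.594227
y_3 = g(0.594227) = 0.391360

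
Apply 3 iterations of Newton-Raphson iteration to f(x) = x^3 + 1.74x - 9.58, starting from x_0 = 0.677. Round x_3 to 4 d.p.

1.9422

f'(x) = 3x^2 + 1.74
x_0 = 0.677000: f = -8.091731, f' = 3.114987 → x_1 = 0.677000 - (-8.091731)/(3.114987) = 3.274677
x_1 = 3.274677: f = 31.233981, f' = 33.910536 → x_2 = 3.274677 - (31.233981)/(33.910536) = 2.353607
x_2 = 2.353607: f = 7.553007, f' = 18.358402 → x_3 = 2.353607 - (7.553007)/(18.358402) = 1.942188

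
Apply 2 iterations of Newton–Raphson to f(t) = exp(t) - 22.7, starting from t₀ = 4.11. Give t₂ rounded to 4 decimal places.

3.1801

f'(t) = exp(t)
t_0 = 4.110000: f = 38.246718, f' = 60.946718 → t_1 = 4.110000 - (38.246718)/(60.946718) = 3.482456
t_1 = 3.482456: f = 9.839557, f' = 32.539557 → t_2 = 3.482456 - (9.839557)/(32.539557) = 3.180069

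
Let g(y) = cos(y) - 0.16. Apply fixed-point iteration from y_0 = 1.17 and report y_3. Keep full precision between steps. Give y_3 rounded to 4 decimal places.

y_1 = g(1.170000) = 0.230152
y_2 = g(0.230152) = 0.813632
y_3 = g(0.813632) = 0.526863

0.5269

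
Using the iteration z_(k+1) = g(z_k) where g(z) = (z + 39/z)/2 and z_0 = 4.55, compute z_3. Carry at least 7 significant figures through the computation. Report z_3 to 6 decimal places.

6.245003

z_1 = g(4.550000) = 6.560714
z_2 = g(6.560714) = 6.252594
z_3 = g(6.252594) = 6.245003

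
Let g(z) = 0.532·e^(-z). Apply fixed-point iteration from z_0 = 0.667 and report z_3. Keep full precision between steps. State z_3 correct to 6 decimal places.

0.354873

z_1 = g(0.667000) = 0.273047
z_2 = g(0.273047) = 0.404882
z_3 = g(0.404882) = 0.354873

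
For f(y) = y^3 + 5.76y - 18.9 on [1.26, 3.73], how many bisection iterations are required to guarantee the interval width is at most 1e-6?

Initial width b − a = 3.73 − 1.26 = 2.470000.
After n steps the width is (b−a)/2^n; need (b−a)/2^n ≤ 1e-6.
So n ≥ log₂(2.470000/1e-6) = log₂(2470000.0000) ≈ 21.2361.
Hence n = 22.

22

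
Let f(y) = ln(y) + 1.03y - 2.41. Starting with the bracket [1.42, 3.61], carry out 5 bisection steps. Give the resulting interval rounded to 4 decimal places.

f(1.420000) = -0.596743, f(3.610000) = 2.592008 (opposite signs)
step 1: m = 2.515000, f(m) = 1.102723 > 0 → root in [1.420000, 2.515000]
step 2: m = 1.967500, f(m) = 0.293289 > 0 → root in [1.420000, 1.967500]
step 3: m = 1.693750, f(m) = -0.138492 < 0 → root in [1.693750, 1.967500]
step 4: m = 1.830625, f(m) = 0.080201 > 0 → root in [1.693750, 1.830625]
step 5: m = 1.762188, f(m) = -0.028391 < 0 → root in [1.762188, 1.830625]

[1.7622, 1.8306]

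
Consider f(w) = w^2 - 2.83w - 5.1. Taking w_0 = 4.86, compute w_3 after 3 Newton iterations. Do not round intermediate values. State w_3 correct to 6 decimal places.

4.080000

f'(w) = 2w - 2.83
w_0 = 4.860000: f = 4.765800, f' = 6.890000 → w_1 = 4.860000 - (4.765800)/(6.890000) = 4.168302
w_1 = 4.168302: f = 0.478446, f' = 5.506604 → w_2 = 4.168302 - (0.478446)/(5.506604) = 4.081416
w_2 = 4.081416: f = 0.007549, f' = 5.332832 → w_3 = 4.081416 - (0.007549)/(5.332832) = 4.080000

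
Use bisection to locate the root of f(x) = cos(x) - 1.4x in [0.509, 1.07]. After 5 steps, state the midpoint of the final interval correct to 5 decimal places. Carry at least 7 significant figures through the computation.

f(0.509000) = 0.160632, f(1.070000) = -1.017876 (opposite signs)
step 1: m = 0.789500, f(m) = -0.401100 < 0 → root in [0.509000, 0.789500]
step 2: m = 0.649250, f(m) = -0.112413 < 0 → root in [0.509000, 0.649250]
step 3: m = 0.579125, f(m) = 0.026167 > 0 → root in [0.579125, 0.649250]
step 4: m = 0.614188, f(m) = -0.042621 < 0 → root in [0.579125, 0.614188]
step 5: m = 0.596656, f(m) = -0.008100 < 0 → root in [0.579125, 0.596656]
Midpoint of [0.579125, 0.596656] = 0.587891

0.58789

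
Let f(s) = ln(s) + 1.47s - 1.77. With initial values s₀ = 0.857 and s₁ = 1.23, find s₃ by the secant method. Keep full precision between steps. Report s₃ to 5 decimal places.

f(s_0) = -0.664527, f(s_1) = 0.245114
s_2 = 1.230000 - (0.245114)·(1.230000 - 0.857000)/(0.245114 - (-0.664527)) = 1.129491; f(s_2) = 0.012118
s_3 = 1.129491 - (0.012118)·(1.129491 - 1.230000)/(0.012118 - (0.245114)) = 1.124263; f(s_3) = -0.000205

1.12426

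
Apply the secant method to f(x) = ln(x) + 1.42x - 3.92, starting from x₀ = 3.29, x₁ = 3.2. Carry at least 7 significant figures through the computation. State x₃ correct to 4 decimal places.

2.2057

f(x_0) = 1.942688, f(x_1) = 1.787151
x_2 = 3.200000 - (1.787151)·(3.200000 - 3.290000)/(1.787151 - (1.942688)) = 2.165881; f(x_2) = -0.071622
x_3 = 2.165881 - (-0.071622)·(2.165881 - 3.200000)/(-0.071622 - (1.787151)) = 2.205727; f(x_3) = 0.003190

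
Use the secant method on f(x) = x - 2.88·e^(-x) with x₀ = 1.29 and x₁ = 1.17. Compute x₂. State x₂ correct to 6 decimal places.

Secant update: x_(k+1) = x_k − f(x_k)·(x_k − x_(k-1))/(f(x_k) − f(x_(k-1))).
f(x_0) = 0.497220, f(x_1) = 0.276143
x_2 = 1.170000 - (0.276143)·(1.170000 - 1.290000)/(0.276143 - (0.497220)) = 1.020110; f(x_2) = -0.018289

1.020110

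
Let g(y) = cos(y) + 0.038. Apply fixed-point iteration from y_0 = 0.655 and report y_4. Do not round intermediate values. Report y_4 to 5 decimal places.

0.73829

y_1 = g(0.655000) = 0.831048
y_2 = g(0.831048) = 0.712102
y_3 = g(0.712102) = 0.794990
y_4 = g(0.794990) = 0.738292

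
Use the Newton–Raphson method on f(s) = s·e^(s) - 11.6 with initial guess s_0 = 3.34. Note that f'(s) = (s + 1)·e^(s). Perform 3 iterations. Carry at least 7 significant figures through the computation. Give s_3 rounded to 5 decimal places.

1.89919

s_0 = 3.340000: f = 82.651883, f' = 122.471010 → s_1 = 3.340000 - (82.651883)/(122.471010) = 2.665131
s_1 = 2.665131: f = 26.697486, f' = 52.667319 → s_2 = 2.665131 - (26.697486)/(52.667319) = 2.158223
s_2 = 2.158223: f = 7.081024, f' = 27.336766 → s_3 = 2.158223 - (7.081024)/(27.336766) = 1.899194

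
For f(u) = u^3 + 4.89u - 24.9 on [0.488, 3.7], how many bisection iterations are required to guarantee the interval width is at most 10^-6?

22

Initial width b − a = 3.7 − 0.488 = 3.212000.
After n steps the width is (b−a)/2^n; need (b−a)/2^n ≤ 10^-6.
So n ≥ log₂(3.212000/10^-6) = log₂(3212000.0000) ≈ 21.6150.
Hence n = 22.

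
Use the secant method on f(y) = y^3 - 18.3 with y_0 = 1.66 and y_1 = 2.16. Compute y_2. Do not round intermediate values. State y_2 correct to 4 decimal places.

2.9070

Secant update: y_(k+1) = y_k − f(y_k)·(y_k − y_(k-1))/(f(y_k) − f(y_(k-1))).
f(y_0) = -13.725704, f(y_1) = -8.222304
y_2 = 2.160000 - (-8.222304)·(2.160000 - 1.660000)/(-8.222304 - (-13.725704)) = 2.907020; f(y_2) = 6.266554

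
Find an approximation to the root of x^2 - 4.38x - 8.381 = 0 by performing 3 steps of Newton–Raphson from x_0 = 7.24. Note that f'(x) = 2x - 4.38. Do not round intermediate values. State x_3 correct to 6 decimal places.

x_0 = 7.240000: f = 12.325400, f' = 10.100000 → x_1 = 7.240000 - (12.325400)/(10.100000) = 6.019663
x_1 = 6.019663: f = 1.489221, f' = 7.659327 → x_2 = 6.019663 - (1.489221)/(7.659327) = 5.825231
x_2 = 5.825231: f = 0.037804, f' = 7.270462 → x_3 = 5.825231 - (0.037804)/(7.270462) = 5.820031

5.820031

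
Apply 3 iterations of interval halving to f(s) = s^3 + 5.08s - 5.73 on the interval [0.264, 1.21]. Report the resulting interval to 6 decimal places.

f(0.264000) = -4.370480, f(1.210000) = 2.188361 (opposite signs)
step 1: m = 0.737000, f(m) = -1.585724 < 0 → root in [0.737000, 1.210000]
step 2: m = 0.973500, f(m) = 0.137968 > 0 → root in [0.737000, 0.973500]
step 3: m = 0.855250, f(m) = -0.759755 < 0 → root in [0.855250, 0.973500]

[0.855250, 0.973500]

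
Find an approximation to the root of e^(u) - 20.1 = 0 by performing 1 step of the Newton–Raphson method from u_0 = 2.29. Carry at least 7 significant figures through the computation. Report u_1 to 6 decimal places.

Newton update: u ← u − f(u)/f'(u).
f'(u) = e^(u)
u_0 = 2.290000: f = -10.225062, f' = 9.874938 → u_1 = 2.290000 - (-10.225062)/(9.874938) = 3.325456

3.325456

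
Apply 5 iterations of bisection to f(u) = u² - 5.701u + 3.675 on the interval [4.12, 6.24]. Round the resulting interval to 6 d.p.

f(4.120000) = -2.838720, f(6.240000) = 7.038360 (opposite signs)
step 1: m = 5.180000, f(m) = 0.976220 > 0 → root in [4.120000, 5.180000]
step 2: m = 4.650000, f(m) = -1.212150 < 0 → root in [4.650000, 5.180000]
step 3: m = 4.915000, f(m) = -0.188190 < 0 → root in [4.915000, 5.180000]
step 4: m = 5.047500, f(m) = 0.376459 > 0 → root in [4.915000, 5.047500]
step 5: m = 4.981250, f(m) = 0.089745 > 0 → root in [4.915000, 4.981250]

[4.915000, 4.981250]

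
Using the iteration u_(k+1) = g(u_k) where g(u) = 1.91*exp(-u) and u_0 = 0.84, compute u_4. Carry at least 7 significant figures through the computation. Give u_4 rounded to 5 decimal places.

u_1 = g(0.840000) = 0.824567
u_2 = g(0.824567) = 0.837391
u_3 = g(0.837391) = 0.826721
u_4 = g(0.826721) = 0.835590

0.83559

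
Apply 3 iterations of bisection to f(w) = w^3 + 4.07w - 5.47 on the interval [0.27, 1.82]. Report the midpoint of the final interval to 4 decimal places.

1.1419

f(0.270000) = -4.351417, f(1.820000) = 7.965968 (opposite signs)
step 1: m = 1.045000, f(m) = -0.075684 < 0 → root in [1.045000, 1.820000]
step 2: m = 1.432500, f(m) = 3.299846 > 0 → root in [1.045000, 1.432500]
step 3: m = 1.238750, f(m) = 1.472576 > 0 → root in [1.045000, 1.238750]
Midpoint of [1.045000, 1.238750] = 1.141875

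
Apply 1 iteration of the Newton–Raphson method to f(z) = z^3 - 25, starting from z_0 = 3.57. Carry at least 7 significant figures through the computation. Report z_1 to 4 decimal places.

3.0339

f'(z) = 3z^2
z_0 = 3.570000: f = 20.499293, f' = 38.234700 → z_1 = 3.570000 - (20.499293)/(38.234700) = 3.033856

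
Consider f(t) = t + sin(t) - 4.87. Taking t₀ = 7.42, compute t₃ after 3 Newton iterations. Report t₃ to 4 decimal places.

5.5458

Newton update: t ← t − f(t)/f'(t).
f'(t) = 1 + cos(t)
t_0 = 7.420000: f = 3.457299, f' = 1.420487 → t_1 = 7.420000 - (3.457299)/(1.420487) = 4.986117
t_1 = 4.986117: f = -0.846653, f' = 1.270322 → t_2 = 4.986117 - (-0.846653)/(1.270322) = 5.652604
t_2 = 5.652604: f = 0.192989, f' = 1.807685 → t_3 = 5.652604 - (0.192989)/(1.807685) = 5.545843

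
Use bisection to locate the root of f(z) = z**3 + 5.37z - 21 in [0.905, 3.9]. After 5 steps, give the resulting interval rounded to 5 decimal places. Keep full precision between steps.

[2.12172, 2.21531]

f(0.905000) = -15.398932, f(3.900000) = 59.262000 (opposite signs)
step 1: m = 2.402500, f(m) = 5.768670 > 0 → root in [0.905000, 2.402500]
step 2: m = 1.653750, f(m) = -7.596540 < 0 → root in [1.653750, 2.402500]
step 3: m = 2.028125, f(m) = -1.766700 < 0 → root in [2.028125, 2.402500]
step 4: m = 2.215313, f(m) = 1.768117 > 0 → root in [2.028125, 2.215313]
step 5: m = 2.121719, f(m) = -0.055049 < 0 → root in [2.121719, 2.215313]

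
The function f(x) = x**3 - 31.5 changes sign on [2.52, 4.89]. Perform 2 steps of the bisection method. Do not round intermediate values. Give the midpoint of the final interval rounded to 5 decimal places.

3.40875

f(2.520000) = -15.496992, f(4.890000) = 85.430169 (opposite signs)
step 1: m = 3.705000, f(m) = 19.358628 > 0 → root in [2.520000, 3.705000]
step 2: m = 3.112500, f(m) = -1.347170 < 0 → root in [3.112500, 3.705000]
Midpoint of [3.112500, 3.705000] = 3.408750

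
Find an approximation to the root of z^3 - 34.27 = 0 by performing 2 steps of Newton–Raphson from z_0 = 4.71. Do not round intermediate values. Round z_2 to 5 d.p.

3.29176

f'(z) = 3z^2
z_0 = 4.710000: f = 70.217111, f' = 66.552300 → z_1 = 4.710000 - (70.217111)/(66.552300) = 3.654933
z_1 = 3.654933: f = 14.554566, f' = 40.075614 → z_2 = 3.654933 - (14.554566)/(40.075614) = 3.291756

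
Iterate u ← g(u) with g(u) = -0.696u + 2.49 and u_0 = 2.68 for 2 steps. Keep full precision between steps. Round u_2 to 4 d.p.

2.0552

u_1 = g(2.680000) = 0.624720
u_2 = g(0.624720) = 2.055195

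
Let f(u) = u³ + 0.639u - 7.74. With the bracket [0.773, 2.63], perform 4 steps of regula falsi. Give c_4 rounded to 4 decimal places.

1.8566

False-position update: c = (a·f(b) − b·f(a))/(f(b) − f(a)); replace the endpoint whose sign matches f(c).
f(0.773000) = -6.784163, f(2.630000) = 12.132017
step 1: c = 1.439001, f(c) = -3.840706 < 0 → new bracket [1.439001, 2.630000]
step 2: c = 1.725381, f(c) = -1.501123 < 0 → new bracket [1.725381, 2.630000]
step 3: c = 1.824987, f(c) = -0.495568 < 0 → new bracket [1.824987, 2.630000]
step 4: c = 1.856580, f(c) = -0.154219 < 0 → new bracket [1.856580, 2.630000]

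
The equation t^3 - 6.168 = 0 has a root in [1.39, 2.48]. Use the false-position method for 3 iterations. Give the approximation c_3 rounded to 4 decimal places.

1.8220

f(1.390000) = -3.482381, f(2.480000) = 9.084992
step 1: c = 1.692036, f(c) = -1.323728 < 0 → new bracket [1.692036, 2.480000]
step 2: c = 1.792245, f(c) = -0.411055 < 0 → new bracket [1.792245, 2.480000]
step 3: c = 1.822016, f(c) = -0.119379 < 0 → new bracket [1.822016, 2.480000]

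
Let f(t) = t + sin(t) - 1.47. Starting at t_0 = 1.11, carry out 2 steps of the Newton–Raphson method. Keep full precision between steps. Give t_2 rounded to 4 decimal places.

f'(t) = 1 + cos(t)
t_0 = 1.110000: f = 0.535699, f' = 1.444662 → t_1 = 1.110000 - (0.535699)/(1.444662) = 0.739187
t_1 = 0.739187: f = -0.057125, f' = 1.739016 → t_2 = 0.739187 - (-0.057125)/(1.739016) = 0.772036

0.7720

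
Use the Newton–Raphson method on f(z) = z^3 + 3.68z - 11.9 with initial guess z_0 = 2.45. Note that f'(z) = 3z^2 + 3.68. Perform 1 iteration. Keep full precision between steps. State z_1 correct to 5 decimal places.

1.90489

z_0 = 2.450000: f = 11.822125, f' = 21.687500 → z_1 = 2.450000 - (11.822125)/(21.687500) = 1.904888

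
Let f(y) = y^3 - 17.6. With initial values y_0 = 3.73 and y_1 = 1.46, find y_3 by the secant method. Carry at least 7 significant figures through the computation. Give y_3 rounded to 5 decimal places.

2.93804

f(y_0) = 34.295117, f(y_1) = -14.487864
y_2 = 1.460000 - (-14.487864)·(1.460000 - 3.730000)/(-14.487864 - (34.295117)) = 2.134158; f(y_2) = -7.879695
y_3 = 2.134158 - (-7.879695)·(2.134158 - 1.460000)/(-7.879695 - (-14.487864)) = 2.938036; f(y_3) = 7.761299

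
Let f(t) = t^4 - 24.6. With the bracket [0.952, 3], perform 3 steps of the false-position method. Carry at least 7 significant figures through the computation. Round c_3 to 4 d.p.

f(0.952000) = -23.778613, f(3.000000) = 56.400000
step 1: c = 1.559376, f(c) = -18.687055 < 0 → new bracket [1.559376, 3.000000]
step 2: c = 1.917907, f(c) = -11.069612 < 0 → new bracket [1.917907, 3.000000]
step 3: c = 2.095444, f(c) = -5.320123 < 0 → new bracket [2.095444, 3.000000]

2.0954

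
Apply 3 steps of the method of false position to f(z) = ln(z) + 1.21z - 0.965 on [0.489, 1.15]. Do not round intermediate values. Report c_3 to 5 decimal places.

f(0.489000) = -1.088703, f(1.150000) = 0.566262
step 1: c = 0.923833, f(c) = 0.073613 > 0 → new bracket [0.489000, 0.923833]
step 2: c = 0.896293, f(c) = 0.010027 > 0 → new bracket [0.489000, 0.896293]
step 3: c = 0.892576, f(c) = 0.001374 > 0 → new bracket [0.489000, 0.892576]

0.89258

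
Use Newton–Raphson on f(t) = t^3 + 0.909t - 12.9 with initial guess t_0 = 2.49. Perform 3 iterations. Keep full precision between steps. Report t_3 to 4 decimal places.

f'(t) = 3t^2 + 0.909
t_0 = 2.490000: f = 4.801659, f' = 19.509300 → t_1 = 2.490000 - (4.801659)/(19.509300) = 2.243878
t_1 = 2.243878: f = 0.437592, f' = 16.013972 → t_2 = 2.243878 - (0.437592)/(16.013972) = 2.216553
t_2 = 2.216553: f = 0.005006, f' = 15.648319 → t_3 = 2.216553 - (0.005006)/(15.648319) = 2.216233

2.2162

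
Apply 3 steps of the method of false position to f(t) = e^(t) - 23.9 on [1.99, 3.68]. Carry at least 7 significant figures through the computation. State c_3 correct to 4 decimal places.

f(1.990000) = -16.584466, f(3.680000) = 15.746394
step 1: c = 2.856904, f(c) = -6.492453 < 0 → new bracket [2.856904, 3.680000]
step 2: c = 3.097200, f(c) = -1.764112 < 0 → new bracket [3.097200, 3.680000]
step 3: c = 3.155915, f(c) = -0.425496 < 0 → new bracket [3.155915, 3.680000]

3.1559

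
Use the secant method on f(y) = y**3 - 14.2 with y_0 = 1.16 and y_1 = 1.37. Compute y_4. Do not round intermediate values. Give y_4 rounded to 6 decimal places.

2.198336

f(y_0) = -12.639104, f(y_1) = -11.628647
y_2 = 1.370000 - (-11.628647)·(1.370000 - 1.160000)/(-11.628647 - (-12.639104)) = 3.786744; f(y_2) = 40.099750
y_3 = 3.786744 - (40.099750)·(3.786744 - 1.370000)/(40.099750 - (-11.628647)) = 1.913289; f(y_3) = -7.196073
y_4 = 1.913289 - (-7.196073)·(1.913289 - 3.786744)/(-7.196073 - (40.099750)) = 2.198336; f(y_4) = -3.576149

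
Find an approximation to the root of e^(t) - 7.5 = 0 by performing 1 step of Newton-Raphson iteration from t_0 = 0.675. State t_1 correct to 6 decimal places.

3.493673

f'(t) = e^(t)
t_0 = 0.675000: f = -5.535967, f' = 1.964033 → t_1 = 0.675000 - (-5.535967)/(1.964033) = 3.493673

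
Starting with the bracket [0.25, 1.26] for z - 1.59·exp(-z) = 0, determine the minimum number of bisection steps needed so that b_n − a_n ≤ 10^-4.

Initial width b − a = 1.26 − 0.25 = 1.010000.
After n steps the width is (b−a)/2^n; need (b−a)/2^n ≤ 10^-4.
So n ≥ log₂(1.010000/10^-4) = log₂(10100.0000) ≈ 13.3021.
Hence n = 14.

14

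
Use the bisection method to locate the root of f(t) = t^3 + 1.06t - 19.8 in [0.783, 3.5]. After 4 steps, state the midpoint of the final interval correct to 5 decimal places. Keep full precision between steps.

2.56603

f(0.783000) = -18.489971, f(3.500000) = 26.785000 (opposite signs)
step 1: m = 2.141500, f(m) = -7.709043 < 0 → root in [2.141500, 3.500000]
step 2: m = 2.820750, f(m) = 5.633661 > 0 → root in [2.141500, 2.820750]
step 3: m = 2.481125, f(m) = -1.896248 < 0 → root in [2.481125, 2.820750]
step 4: m = 2.650938, f(m) = 1.639377 > 0 → root in [2.481125, 2.650938]
Midpoint of [2.481125, 2.650938] = 2.566031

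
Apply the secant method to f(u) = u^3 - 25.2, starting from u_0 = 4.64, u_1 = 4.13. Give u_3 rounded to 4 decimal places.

Secant update: u_(k+1) = u_k − f(u_k)·(u_k − u_(k-1))/(f(u_k) − f(u_(k-1))).
f(u_0) = 74.697344, f(u_1) = 45.244997
u_2 = 4.130000 - (45.244997)·(4.130000 - 4.640000)/(45.244997 - (74.697344)) = 3.346533; f(u_2) = 12.278763
u_3 = 3.346533 - (12.278763)·(3.346533 - 4.130000)/(12.278763 - (45.244997)) = 3.054719; f(u_3) = 3.304518

3.0547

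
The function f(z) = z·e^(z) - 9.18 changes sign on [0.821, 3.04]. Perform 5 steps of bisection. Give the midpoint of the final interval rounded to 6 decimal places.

f(0.821000) = -7.314055, f(3.040000) = 54.371939 (opposite signs)
step 1: m = 1.930500, f(m) = 4.126851 > 0 → root in [0.821000, 1.930500]
step 2: m = 1.375750, f(m) = -3.734721 < 0 → root in [1.375750, 1.930500]
step 3: m = 1.653125, f(m) = -0.545270 < 0 → root in [1.653125, 1.930500]
step 4: m = 1.791812, f(m) = 1.571445 > 0 → root in [1.653125, 1.791812]
step 5: m = 1.722469, f(m) = 0.462952 > 0 → root in [1.653125, 1.722469]
Midpoint of [1.653125, 1.722469] = 1.687797

1.687797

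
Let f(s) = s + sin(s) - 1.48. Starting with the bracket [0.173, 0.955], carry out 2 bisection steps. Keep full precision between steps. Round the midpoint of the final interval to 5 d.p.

0.85725

f(0.173000) = -1.134862, f(0.955000) = 0.291314 (opposite signs)
step 1: m = 0.564000, f(m) = -0.381429 < 0 → root in [0.564000, 0.955000]
step 2: m = 0.759500, f(m) = -0.031941 < 0 → root in [0.759500, 0.955000]
Midpoint of [0.759500, 0.955000] = 0.857250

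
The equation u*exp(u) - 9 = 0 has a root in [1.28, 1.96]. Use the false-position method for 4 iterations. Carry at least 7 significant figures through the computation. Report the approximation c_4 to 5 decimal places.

f(1.280000) = -4.396301, f(1.960000) = 4.914681
step 1: c = 1.601071, f(c) = -1.061348 < 0 → new bracket [1.601071, 1.960000]
step 2: c = 1.664817, f(c) = -0.201932 < 0 → new bracket [1.664817, 1.960000]
step 3: c = 1.676467, f(c) = -0.036551 < 0 → new bracket [1.676467, 1.960000]
step 4: c = 1.678560, f(c) = -0.006556 < 0 → new bracket [1.678560, 1.960000]

1.67856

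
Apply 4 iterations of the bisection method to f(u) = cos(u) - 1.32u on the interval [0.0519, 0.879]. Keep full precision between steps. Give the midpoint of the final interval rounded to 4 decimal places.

f(0.051900) = 0.930145, f(0.879000) = -0.522358 (opposite signs)
step 1: m = 0.465450, f(m) = 0.279226 > 0 → root in [0.465450, 0.879000]
step 2: m = 0.672225, f(m) = -0.104899 < 0 → root in [0.465450, 0.672225]
step 3: m = 0.568838, f(m) = 0.091662 > 0 → root in [0.568838, 0.672225]
step 4: m = 0.620531, f(m) = -0.005532 < 0 → root in [0.568838, 0.620531]
Midpoint of [0.568838, 0.620531] = 0.594684

0.5947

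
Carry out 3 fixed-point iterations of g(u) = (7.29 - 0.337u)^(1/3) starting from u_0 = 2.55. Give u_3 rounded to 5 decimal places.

u_1 = g(2.550000) = 1.859595
u_2 = g(1.859595) = 1.881757
u_3 = g(1.881757) = 1.881053

1.88105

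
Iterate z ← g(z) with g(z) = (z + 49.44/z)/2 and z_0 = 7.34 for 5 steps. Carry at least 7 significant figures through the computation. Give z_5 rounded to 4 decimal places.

z_1 = g(7.340000) = 7.037847
z_2 = g(7.037847) = 7.031361
z_3 = g(7.031361) = 7.031358
z_4 = g(7.031358) = 7.031358
z_5 = g(7.031358) = 7.031358

7.0314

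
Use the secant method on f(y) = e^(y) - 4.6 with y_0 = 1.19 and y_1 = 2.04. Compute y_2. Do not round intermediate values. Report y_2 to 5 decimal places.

1.44343

f(y_0) = -1.312919, f(y_1) = 3.090609
y_2 = 2.040000 - (3.090609)·(2.040000 - 1.190000)/(3.090609 - (-1.312919)) = 1.443429; f(y_2) = -0.364807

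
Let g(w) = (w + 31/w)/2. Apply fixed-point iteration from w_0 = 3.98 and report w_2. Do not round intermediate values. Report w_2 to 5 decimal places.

w_1 = g(3.980000) = 5.884472
w_2 = g(5.884472) = 5.576287

5.57629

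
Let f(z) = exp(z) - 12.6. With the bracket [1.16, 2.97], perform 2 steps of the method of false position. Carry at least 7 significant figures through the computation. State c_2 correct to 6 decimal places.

f(1.160000) = -9.410067, f(2.970000) = 6.891920
step 1: c = 2.204794, f(c) = -3.531615 < 0 → new bracket [2.204794, 2.970000]
step 2: c = 2.464055, f(c) = -0.847631 < 0 → new bracket [2.464055, 2.970000]

2.464055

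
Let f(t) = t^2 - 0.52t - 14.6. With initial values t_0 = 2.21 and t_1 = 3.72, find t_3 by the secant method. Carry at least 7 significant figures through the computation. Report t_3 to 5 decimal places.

4.08342

f(t_0) = -10.865100, f(t_1) = -2.696000
t_2 = 3.720000 - (-2.696000)·(3.720000 - 2.210000)/(-2.696000 - (-10.865100)) = 4.218336; f(t_2) = 1.000827
t_3 = 4.218336 - (1.000827)·(4.218336 - 3.720000)/(1.000827 - (-2.696000)) = 4.083424; f(t_3) = -0.049030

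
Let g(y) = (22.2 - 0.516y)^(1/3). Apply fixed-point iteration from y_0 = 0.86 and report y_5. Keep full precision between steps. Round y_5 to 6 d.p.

2.749316

y_1 = g(0.860000) = 2.791652
y_2 = g(2.791652) = 2.748352
y_3 = g(2.748352) = 2.749338
y_4 = g(2.749338) = 2.749315
y_5 = g(2.749315) = 2.749316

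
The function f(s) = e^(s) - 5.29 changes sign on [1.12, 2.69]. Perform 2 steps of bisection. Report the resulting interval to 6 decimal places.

f(1.120000) = -2.225146, f(2.690000) = 9.441676 (opposite signs)
step 1: m = 1.905000, f(m) = 1.429408 > 0 → root in [1.120000, 1.905000]
step 2: m = 1.512500, f(m) = -0.751938 < 0 → root in [1.512500, 1.905000]

[1.512500, 1.905000]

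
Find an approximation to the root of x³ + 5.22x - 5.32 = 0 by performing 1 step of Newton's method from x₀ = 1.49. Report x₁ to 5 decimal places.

1.00468

f'(x) = 3x² + 5.22
x_0 = 1.490000: f = 5.765749, f' = 11.880300 → x_1 = 1.490000 - (5.765749)/(11.880300) = 1.004680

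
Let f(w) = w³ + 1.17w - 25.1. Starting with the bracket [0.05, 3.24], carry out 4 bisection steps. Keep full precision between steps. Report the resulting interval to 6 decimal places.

[2.641875, 2.841250]

f(0.050000) = -25.041375, f(3.240000) = 12.703024 (opposite signs)
step 1: m = 1.645000, f(m) = -18.723939 < 0 → root in [1.645000, 3.240000]
step 2: m = 2.442500, f(m) = -7.670793 < 0 → root in [2.442500, 3.240000]
step 3: m = 2.841250, f(m) = 1.160826 > 0 → root in [2.442500, 2.841250]
step 4: m = 2.641875, f(m) = -3.570030 < 0 → root in [2.641875, 2.841250]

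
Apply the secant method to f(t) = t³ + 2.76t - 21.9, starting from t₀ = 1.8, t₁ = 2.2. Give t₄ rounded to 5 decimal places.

2.47043

f(t_0) = -11.100000, f(t_1) = -5.180000
t_2 = 2.200000 - (-5.180000)·(2.200000 - 1.800000)/(-5.180000 - (-11.100000)) = 2.550000; f(t_2) = 1.719375
t_3 = 2.550000 - (1.719375)·(2.550000 - 2.200000)/(1.719375 - (-5.180000)) = 2.462777; f(t_3) = -0.165318
t_4 = 2.462777 - (-0.165318)·(2.462777 - 2.550000)/(-0.165318 - (1.719375)) = 2.470428; f(t_4) = -0.004556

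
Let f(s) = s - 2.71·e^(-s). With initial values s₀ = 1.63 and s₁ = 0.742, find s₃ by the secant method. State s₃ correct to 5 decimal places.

1.00102

f(s_0) = 1.099031, f(s_1) = -0.548395
s_2 = 0.742000 - (-0.548395)·(0.742000 - 1.630000)/(-0.548395 - (1.099031)) = 1.037597; f(s_2) = 0.077431
s_3 = 1.037597 - (0.077431)·(1.037597 - 0.742000)/(0.077431 - (-0.548395)) = 1.001024; f(s_3) = 0.005092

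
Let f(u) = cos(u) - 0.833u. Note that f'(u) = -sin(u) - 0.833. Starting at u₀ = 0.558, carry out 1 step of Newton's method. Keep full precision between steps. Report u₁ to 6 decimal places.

0.839471

Newton update: u ← u − f(u)/f'(u).
u_0 = 0.558000: f = 0.383502, f' = -1.362491 → u_1 = 0.558000 - (0.383502)/(-1.362491) = 0.839471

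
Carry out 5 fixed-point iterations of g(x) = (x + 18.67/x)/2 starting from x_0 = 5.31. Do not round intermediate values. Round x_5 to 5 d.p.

x_1 = g(5.310000) = 4.413004
x_2 = g(4.413004) = 4.321841
x_3 = g(4.321841) = 4.320880
x_4 = g(4.320880) = 4.320880
x_5 = g(4.320880) = 4.320880

4.32088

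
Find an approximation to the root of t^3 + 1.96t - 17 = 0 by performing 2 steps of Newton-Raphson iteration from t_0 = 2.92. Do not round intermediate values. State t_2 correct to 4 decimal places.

f'(t) = 3t^2 + 1.96
t_0 = 2.920000: f = 13.620288, f' = 27.539200 → t_1 = 2.920000 - (13.620288)/(27.539200) = 2.425422
t_1 = 2.425422: f = 2.021785, f' = 19.608013 → t_2 = 2.425422 - (2.021785)/(19.608013) = 2.322312

2.3223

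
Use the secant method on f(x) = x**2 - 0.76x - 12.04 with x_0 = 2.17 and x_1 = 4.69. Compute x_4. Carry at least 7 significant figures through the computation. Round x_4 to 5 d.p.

f(x_0) = -8.980300, f(x_1) = 6.391700
x_2 = 4.690000 - (6.391700)·(4.690000 - 2.170000)/(6.391700 - (-8.980300)) = 3.642180; f(x_2) = -1.542580
x_3 = 3.642180 - (-1.542580)·(3.642180 - 4.690000)/(-1.542580 - (6.391700)) = 3.845897; f(x_3) = -0.171958
x_4 = 3.845897 - (-0.171958)·(3.845897 - 3.642180)/(-0.171958 - (-1.542580)) = 3.871455; f(x_4) = 0.005860

3.87146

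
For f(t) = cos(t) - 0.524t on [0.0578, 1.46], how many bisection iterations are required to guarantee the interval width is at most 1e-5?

Initial width b − a = 1.46 − 0.0578 = 1.402200.
After n steps the width is (b−a)/2^n; need (b−a)/2^n ≤ 1e-5.
So n ≥ log₂(1.402200/1e-5) = log₂(140220.0000) ≈ 17.0973.
Hence n = 18.

18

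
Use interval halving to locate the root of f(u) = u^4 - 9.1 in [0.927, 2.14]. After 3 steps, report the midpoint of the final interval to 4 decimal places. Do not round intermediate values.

1.7609

f(0.927000) = -8.361554, f(2.140000) = 11.872736 (opposite signs)
step 1: m = 1.533500, f(m) = -3.569873 < 0 → root in [1.533500, 2.140000]
step 2: m = 1.836750, f(m) = 2.281518 > 0 → root in [1.533500, 1.836750]
step 3: m = 1.685125, f(m) = -1.036409 < 0 → root in [1.685125, 1.836750]
Midpoint of [1.685125, 1.836750] = 1.760938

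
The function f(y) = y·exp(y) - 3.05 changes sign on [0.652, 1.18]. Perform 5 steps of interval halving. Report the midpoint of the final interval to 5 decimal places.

f(0.652000) = -1.798567, f(1.180000) = 0.790162 (opposite signs)
step 1: m = 0.916000, f(m) = -0.760666 < 0 → root in [0.916000, 1.180000]
step 2: m = 1.048000, f(m) = -0.061165 < 0 → root in [1.048000, 1.180000]
step 3: m = 1.114000, f(m) = 0.343823 > 0 → root in [1.048000, 1.114000]
step 4: m = 1.081000, f(m) = 0.136383 > 0 → root in [1.048000, 1.081000]
step 5: m = 1.064500, f(m) = 0.036400 > 0 → root in [1.048000, 1.064500]
Midpoint of [1.048000, 1.064500] = 1.056250

1.05625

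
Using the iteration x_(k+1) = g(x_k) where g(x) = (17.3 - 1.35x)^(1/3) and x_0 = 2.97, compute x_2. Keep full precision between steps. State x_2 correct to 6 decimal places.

x_1 = g(2.970000) = 2.368720
x_2 = g(2.368720) = 2.415994

2.415994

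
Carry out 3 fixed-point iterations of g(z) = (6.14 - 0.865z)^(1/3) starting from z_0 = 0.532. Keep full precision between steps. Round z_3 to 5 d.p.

1.67528

z_1 = g(0.532000) = 1.784205
z_2 = g(1.784205) = 1.662701
z_3 = g(1.662701) = 1.675278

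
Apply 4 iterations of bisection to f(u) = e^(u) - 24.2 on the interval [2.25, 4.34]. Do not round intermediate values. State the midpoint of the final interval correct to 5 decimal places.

f(2.250000) = -14.712264, f(4.340000) = 52.507539 (opposite signs)
step 1: m = 3.295000, f(m) = 2.777414 > 0 → root in [2.250000, 3.295000]
step 2: m = 2.772500, f(m) = -8.201419 < 0 → root in [2.772500, 3.295000]
step 3: m = 3.033750, f(m) = -3.425007 < 0 → root in [3.033750, 3.295000]
step 4: m = 3.164375, f(m) = -0.526057 < 0 → root in [3.164375, 3.295000]
Midpoint of [3.164375, 3.295000] = 3.229687

3.22969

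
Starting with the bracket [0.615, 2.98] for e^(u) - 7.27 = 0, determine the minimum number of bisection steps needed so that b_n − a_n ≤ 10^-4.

Initial width b − a = 2.98 − 0.615 = 2.365000.
After n steps the width is (b−a)/2^n; need (b−a)/2^n ≤ 10^-4.
So n ≥ log₂(2.365000/10^-4) = log₂(23650.0000) ≈ 14.5296.
Hence n = 15.

15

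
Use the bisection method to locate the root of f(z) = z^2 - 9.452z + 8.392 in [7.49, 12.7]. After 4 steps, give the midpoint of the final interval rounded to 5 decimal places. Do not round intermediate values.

f(7.490000) = -6.303380, f(12.700000) = 49.641600 (opposite signs)
step 1: m = 10.095000, f(m) = 14.883085 > 0 → root in [7.490000, 10.095000]
step 2: m = 8.792500, f(m) = 2.593346 > 0 → root in [7.490000, 8.792500]
step 3: m = 8.141250, f(m) = -2.279143 < 0 → root in [8.141250, 8.792500]
step 4: m = 8.466875, f(m) = 0.051070 > 0 → root in [8.141250, 8.466875]
Midpoint of [8.141250, 8.466875] = 8.304063

8.30406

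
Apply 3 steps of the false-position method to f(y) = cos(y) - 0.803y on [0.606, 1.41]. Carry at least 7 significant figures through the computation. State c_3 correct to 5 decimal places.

f(0.606000) = 0.335315, f(1.410000) = -0.972126
step 1: c = 0.812199, f(c) = 0.035708 > 0 → new bracket [0.812199, 1.410000]
step 2: c = 0.833380, f(c) = 0.003174 > 0 → new bracket [0.833380, 1.410000]
step 3: c = 0.835256, f(c) = 0.000277 > 0 → new bracket [0.835256, 1.410000]

0.83526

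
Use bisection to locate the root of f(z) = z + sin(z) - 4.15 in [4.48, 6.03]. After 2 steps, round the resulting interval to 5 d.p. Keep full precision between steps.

f(4.480000) = -0.643119, f(6.030000) = 1.629511 (opposite signs)
step 1: m = 5.255000, f(m) = 0.248637 > 0 → root in [4.480000, 5.255000]
step 2: m = 4.867500, f(m) = -0.270494 < 0 → root in [4.867500, 5.255000]

[4.86750, 5.25500]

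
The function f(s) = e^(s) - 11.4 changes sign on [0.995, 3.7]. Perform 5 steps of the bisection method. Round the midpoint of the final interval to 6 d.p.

f(0.995000) = -8.695276, f(3.700000) = 29.047304 (opposite signs)
step 1: m = 2.347500, f(m) = -0.940611 < 0 → root in [2.347500, 3.700000]
step 2: m = 3.023750, f(m) = 9.168278 > 0 → root in [2.347500, 3.023750]
step 3: m = 2.685625, f(m) = 3.267366 > 0 → root in [2.347500, 2.685625]
step 4: m = 2.516563, f(m) = 0.985947 > 0 → root in [2.347500, 2.516563]
step 5: m = 2.432031, f(m) = -0.018022 < 0 → root in [2.432031, 2.516563]
Midpoint of [2.432031, 2.516563] = 2.474297

2.474297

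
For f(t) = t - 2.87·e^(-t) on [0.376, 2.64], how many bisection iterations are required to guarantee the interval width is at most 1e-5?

18

Initial width b − a = 2.64 − 0.376 = 2.264000.
After n steps the width is (b−a)/2^n; need (b−a)/2^n ≤ 1e-5.
So n ≥ log₂(2.264000/1e-5) = log₂(226400.0000) ≈ 17.7885.
Hence n = 18.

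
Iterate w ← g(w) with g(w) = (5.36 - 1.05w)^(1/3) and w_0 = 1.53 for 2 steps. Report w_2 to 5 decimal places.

1.55060

w_1 = g(1.530000) = 1.554099
w_2 = g(1.554099) = 1.550599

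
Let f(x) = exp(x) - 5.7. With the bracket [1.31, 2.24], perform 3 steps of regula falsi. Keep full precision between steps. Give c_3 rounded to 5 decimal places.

1.73489

f(1.310000) = -1.993826, f(2.240000) = 3.693331
step 1: c = 1.636043, f(c) = -0.565189 < 0 → new bracket [1.636043, 2.240000]
step 2: c = 1.716200, f(c) = -0.136653 < 0 → new bracket [1.716200, 2.240000]
step 3: c = 1.734889, f(c) = -0.031701 < 0 → new bracket [1.734889, 2.240000]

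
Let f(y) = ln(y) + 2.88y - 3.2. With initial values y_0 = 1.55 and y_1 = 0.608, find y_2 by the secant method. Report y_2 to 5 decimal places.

Secant update: y_(k+1) = y_k − f(y_k)·(y_k − y_(k-1))/(f(y_k) − f(y_(k-1))).
f(y_0) = 1.702255, f(y_1) = -1.946540
y_2 = 0.608000 - (-1.946540)·(0.608000 - 1.550000)/(-1.946540 - (1.702255)) = 1.110533; f(y_2) = 0.103176

1.11053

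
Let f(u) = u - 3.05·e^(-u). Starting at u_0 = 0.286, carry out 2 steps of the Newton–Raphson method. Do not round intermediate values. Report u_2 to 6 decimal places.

f'(u) = 1 + 3.05·e^(-u)
u_0 = 0.286000: f = -2.005351, f' = 3.291351 → u_1 = 0.286000 - (-2.005351)/(3.291351) = 0.895279
u_1 = 0.895279: f = -0.350627, f' = 2.245906 → u_2 = 0.895279 - (-0.350627)/(2.245906) = 1.051397

1.051397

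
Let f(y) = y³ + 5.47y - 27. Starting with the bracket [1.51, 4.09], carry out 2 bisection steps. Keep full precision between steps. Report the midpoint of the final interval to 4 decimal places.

2.4775

f(1.510000) = -15.297349, f(4.090000) = 63.790229 (opposite signs)
step 1: m = 2.800000, f(m) = 10.268000 > 0 → root in [1.510000, 2.800000]
step 2: m = 2.155000, f(m) = -5.204276 < 0 → root in [2.155000, 2.800000]
Midpoint of [2.155000, 2.800000] = 2.477500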